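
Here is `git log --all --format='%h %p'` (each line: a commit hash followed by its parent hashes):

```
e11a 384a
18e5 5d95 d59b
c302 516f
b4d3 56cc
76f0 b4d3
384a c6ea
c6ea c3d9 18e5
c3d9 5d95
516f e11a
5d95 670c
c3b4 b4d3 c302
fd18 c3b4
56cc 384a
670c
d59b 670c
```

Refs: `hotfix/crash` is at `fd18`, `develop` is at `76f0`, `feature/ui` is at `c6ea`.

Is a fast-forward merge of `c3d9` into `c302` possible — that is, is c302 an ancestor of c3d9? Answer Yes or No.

A fast-forward from c302 to c3d9 is possible iff c302 is an ancestor of c3d9.
Ancestors of c3d9: {5d95, 670c, c3d9}.
c302 is not among them, so fast-forward is not possible.

No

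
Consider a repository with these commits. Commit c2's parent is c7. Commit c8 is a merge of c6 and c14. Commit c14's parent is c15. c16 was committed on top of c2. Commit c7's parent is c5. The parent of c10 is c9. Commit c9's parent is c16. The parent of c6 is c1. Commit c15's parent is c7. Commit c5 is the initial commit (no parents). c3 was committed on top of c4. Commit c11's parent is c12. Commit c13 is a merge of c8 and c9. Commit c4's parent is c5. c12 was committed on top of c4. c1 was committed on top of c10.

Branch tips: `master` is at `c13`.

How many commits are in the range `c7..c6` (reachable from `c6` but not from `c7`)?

Reachable from c6: {c1, c10, c16, c2, c5, c6, c7, c9}.
Reachable from c7: {c5, c7}.
In c6's history but not c7's: {c1, c10, c16, c2, c6, c9} — 6 commits.

6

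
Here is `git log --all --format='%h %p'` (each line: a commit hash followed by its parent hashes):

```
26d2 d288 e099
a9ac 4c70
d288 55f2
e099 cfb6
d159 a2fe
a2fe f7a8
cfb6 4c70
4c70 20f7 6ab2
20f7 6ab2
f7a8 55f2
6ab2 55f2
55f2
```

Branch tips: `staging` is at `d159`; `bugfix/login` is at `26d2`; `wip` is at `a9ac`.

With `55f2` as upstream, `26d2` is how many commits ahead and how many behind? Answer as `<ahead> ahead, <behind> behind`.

7 ahead, 0 behind

Reachable from 26d2: {20f7, 26d2, 4c70, 55f2, 6ab2, cfb6, d288, e099}.
Reachable from 55f2: {55f2}.
Only in 26d2's history (ahead): {20f7, 26d2, 4c70, 6ab2, cfb6, d288, e099} — 7.
Only in 55f2's history (behind): {} — 0.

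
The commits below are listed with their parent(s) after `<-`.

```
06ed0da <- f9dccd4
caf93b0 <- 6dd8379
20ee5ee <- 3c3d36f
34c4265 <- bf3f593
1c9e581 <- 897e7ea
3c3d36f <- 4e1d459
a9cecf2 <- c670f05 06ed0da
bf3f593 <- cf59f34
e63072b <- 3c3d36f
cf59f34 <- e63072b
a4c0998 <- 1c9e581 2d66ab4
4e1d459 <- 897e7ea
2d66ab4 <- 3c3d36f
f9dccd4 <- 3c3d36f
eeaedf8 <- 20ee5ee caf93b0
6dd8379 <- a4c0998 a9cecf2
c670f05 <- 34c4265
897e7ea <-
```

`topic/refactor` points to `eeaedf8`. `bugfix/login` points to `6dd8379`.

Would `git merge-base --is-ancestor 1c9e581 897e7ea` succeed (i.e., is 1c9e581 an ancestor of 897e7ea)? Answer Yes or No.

No

Ancestors of 897e7ea: {897e7ea}.
1c9e581 is not in that set, so it is not an ancestor of 897e7ea.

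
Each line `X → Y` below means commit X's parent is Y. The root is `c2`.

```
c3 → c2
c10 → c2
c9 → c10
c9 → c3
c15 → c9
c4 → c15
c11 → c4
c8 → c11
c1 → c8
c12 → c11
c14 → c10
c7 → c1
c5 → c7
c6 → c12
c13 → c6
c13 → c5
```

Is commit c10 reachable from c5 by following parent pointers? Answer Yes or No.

Ancestors of c5 (commits reachable by following parents): {c1, c10, c11, c15, c2, c3, c4, c5, c7, c8, c9}.
c10 is in that set, so it is an ancestor of c5.

Yes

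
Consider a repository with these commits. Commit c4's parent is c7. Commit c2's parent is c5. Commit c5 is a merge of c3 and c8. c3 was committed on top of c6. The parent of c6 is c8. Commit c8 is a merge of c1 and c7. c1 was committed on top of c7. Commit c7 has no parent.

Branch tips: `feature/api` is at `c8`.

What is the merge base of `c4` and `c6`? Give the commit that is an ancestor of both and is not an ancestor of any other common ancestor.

c7

Ancestors of c4: {c4, c7}.
Ancestors of c6: {c1, c6, c7, c8}.
Common ancestors: {c7}.
The only common ancestor is c7, so it is the merge base.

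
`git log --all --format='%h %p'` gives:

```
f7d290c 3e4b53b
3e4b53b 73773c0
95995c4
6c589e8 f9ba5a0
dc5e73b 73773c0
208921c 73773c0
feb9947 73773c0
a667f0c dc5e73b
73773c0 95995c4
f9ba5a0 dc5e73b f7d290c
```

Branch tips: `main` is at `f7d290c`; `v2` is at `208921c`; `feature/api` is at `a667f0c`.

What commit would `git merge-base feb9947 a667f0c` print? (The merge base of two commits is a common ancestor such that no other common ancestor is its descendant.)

73773c0

Ancestors of feb9947: {73773c0, 95995c4, feb9947}.
Ancestors of a667f0c: {73773c0, 95995c4, a667f0c, dc5e73b}.
Common ancestors: {73773c0, 95995c4}.
Among these, 73773c0 is not an ancestor of any other common ancestor — it is the merge base.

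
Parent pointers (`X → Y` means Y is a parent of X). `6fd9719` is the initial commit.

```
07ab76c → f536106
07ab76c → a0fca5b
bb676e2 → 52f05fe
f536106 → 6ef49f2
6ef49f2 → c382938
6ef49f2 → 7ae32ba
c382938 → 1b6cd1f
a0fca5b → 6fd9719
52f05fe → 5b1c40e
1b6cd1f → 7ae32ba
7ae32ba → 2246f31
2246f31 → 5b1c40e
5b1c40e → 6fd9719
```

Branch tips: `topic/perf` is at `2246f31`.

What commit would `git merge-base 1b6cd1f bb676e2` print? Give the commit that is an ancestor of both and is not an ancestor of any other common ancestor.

5b1c40e

Ancestors of 1b6cd1f: {1b6cd1f, 2246f31, 5b1c40e, 6fd9719, 7ae32ba}.
Ancestors of bb676e2: {52f05fe, 5b1c40e, 6fd9719, bb676e2}.
Common ancestors: {5b1c40e, 6fd9719}.
Among these, 5b1c40e is not an ancestor of any other common ancestor — it is the merge base.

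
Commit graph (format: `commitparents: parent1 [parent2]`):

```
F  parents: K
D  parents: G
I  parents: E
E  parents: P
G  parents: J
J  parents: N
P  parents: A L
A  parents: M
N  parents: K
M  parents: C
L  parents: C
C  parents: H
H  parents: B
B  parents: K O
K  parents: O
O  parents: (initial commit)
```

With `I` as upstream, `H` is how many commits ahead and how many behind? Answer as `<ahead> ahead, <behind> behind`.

0 ahead, 7 behind

Reachable from H: {B, H, K, O}.
Reachable from I: {A, B, C, E, H, I, K, L, M, O, P}.
Only in H's history (ahead): {} — 0.
Only in I's history (behind): {A, C, E, I, L, M, P} — 7.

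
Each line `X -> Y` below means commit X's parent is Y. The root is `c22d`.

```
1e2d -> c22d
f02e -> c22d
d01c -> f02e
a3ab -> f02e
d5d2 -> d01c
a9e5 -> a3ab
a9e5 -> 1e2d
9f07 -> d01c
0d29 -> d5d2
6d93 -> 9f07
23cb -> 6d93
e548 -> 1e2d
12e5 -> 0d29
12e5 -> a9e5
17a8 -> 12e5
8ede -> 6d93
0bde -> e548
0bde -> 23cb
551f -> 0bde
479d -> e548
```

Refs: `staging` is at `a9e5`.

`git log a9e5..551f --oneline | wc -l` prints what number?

Reachable from 551f: {0bde, 1e2d, 23cb, 551f, 6d93, 9f07, c22d, d01c, e548, f02e}.
Reachable from a9e5: {1e2d, a3ab, a9e5, c22d, f02e}.
In 551f's history but not a9e5's: {0bde, 23cb, 551f, 6d93, 9f07, d01c, e548} — 7 commits.

7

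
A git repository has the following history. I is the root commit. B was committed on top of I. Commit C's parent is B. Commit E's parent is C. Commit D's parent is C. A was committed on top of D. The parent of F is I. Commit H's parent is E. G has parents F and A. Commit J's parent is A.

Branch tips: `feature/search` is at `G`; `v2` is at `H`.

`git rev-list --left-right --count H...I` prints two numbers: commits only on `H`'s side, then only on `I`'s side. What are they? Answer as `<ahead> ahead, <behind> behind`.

4 ahead, 0 behind

Reachable from H: {B, C, E, H, I}.
Reachable from I: {I}.
Only in H's history (ahead): {B, C, E, H} — 4.
Only in I's history (behind): {} — 0.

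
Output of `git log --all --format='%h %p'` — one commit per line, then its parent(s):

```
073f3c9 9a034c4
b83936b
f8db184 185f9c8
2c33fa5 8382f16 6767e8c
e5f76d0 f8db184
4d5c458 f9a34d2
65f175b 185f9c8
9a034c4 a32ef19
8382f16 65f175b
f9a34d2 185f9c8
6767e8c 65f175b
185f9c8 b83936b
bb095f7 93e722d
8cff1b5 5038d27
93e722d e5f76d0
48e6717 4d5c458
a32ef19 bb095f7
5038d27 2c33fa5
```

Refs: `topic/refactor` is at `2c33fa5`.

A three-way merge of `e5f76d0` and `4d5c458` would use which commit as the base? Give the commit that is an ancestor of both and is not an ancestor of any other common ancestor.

185f9c8

Ancestors of e5f76d0: {185f9c8, b83936b, e5f76d0, f8db184}.
Ancestors of 4d5c458: {185f9c8, 4d5c458, b83936b, f9a34d2}.
Common ancestors: {185f9c8, b83936b}.
Among these, 185f9c8 is not an ancestor of any other common ancestor — it is the merge base.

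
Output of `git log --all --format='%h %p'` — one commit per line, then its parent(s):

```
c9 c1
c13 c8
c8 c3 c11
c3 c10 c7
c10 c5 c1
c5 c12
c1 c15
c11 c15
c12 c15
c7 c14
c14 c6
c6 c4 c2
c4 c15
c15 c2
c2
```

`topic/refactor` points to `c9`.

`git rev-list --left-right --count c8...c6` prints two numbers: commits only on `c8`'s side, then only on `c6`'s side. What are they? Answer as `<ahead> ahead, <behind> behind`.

9 ahead, 0 behind

Reachable from c8: {c1, c10, c11, c12, c14, c15, c2, c3, c4, c5, c6, c7, c8}.
Reachable from c6: {c15, c2, c4, c6}.
Only in c8's history (ahead): {c1, c10, c11, c12, c14, c3, c5, c7, c8} — 9.
Only in c6's history (behind): {} — 0.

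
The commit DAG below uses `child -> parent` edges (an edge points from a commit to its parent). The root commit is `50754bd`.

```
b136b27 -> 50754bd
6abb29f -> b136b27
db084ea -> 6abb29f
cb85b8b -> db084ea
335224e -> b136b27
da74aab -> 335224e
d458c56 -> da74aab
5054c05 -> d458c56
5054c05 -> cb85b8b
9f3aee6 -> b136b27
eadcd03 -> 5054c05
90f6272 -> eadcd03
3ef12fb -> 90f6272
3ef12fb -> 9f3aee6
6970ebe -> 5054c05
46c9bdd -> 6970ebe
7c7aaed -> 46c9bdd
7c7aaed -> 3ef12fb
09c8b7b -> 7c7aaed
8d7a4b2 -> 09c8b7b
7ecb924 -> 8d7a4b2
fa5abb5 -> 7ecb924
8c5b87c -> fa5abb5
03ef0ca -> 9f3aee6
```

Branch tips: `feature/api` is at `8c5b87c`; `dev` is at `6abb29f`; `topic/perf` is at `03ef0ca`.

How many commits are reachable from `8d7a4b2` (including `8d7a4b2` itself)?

18

Walking parent pointers from 8d7a4b2: reachable set = {09c8b7b, 335224e, 3ef12fb, 46c9bdd, 5054c05, 50754bd, 6970ebe, 6abb29f, 7c7aaed, 8d7a4b2, 90f6272, 9f3aee6, b136b27, cb85b8b, d458c56, da74aab, db084ea, eadcd03}.
That is 18 commits.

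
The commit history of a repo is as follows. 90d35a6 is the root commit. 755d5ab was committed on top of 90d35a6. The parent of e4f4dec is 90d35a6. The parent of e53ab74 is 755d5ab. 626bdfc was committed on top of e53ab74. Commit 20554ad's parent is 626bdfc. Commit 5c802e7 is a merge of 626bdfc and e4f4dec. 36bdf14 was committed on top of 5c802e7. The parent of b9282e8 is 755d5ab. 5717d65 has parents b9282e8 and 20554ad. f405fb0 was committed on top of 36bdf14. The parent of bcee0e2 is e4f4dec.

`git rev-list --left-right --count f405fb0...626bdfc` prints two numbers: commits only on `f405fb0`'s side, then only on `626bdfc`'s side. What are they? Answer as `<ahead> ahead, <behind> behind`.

Reachable from f405fb0: {36bdf14, 5c802e7, 626bdfc, 755d5ab, 90d35a6, e4f4dec, e53ab74, f405fb0}.
Reachable from 626bdfc: {626bdfc, 755d5ab, 90d35a6, e53ab74}.
Only in f405fb0's history (ahead): {36bdf14, 5c802e7, e4f4dec, f405fb0} — 4.
Only in 626bdfc's history (behind): {} — 0.

4 ahead, 0 behind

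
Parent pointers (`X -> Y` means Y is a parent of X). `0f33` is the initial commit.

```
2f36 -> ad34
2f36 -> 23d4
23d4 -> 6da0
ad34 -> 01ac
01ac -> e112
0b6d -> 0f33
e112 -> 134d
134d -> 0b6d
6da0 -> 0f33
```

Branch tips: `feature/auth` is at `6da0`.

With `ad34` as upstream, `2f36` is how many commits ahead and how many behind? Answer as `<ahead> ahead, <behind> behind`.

3 ahead, 0 behind

Reachable from 2f36: {01ac, 0b6d, 0f33, 134d, 23d4, 2f36, 6da0, ad34, e112}.
Reachable from ad34: {01ac, 0b6d, 0f33, 134d, ad34, e112}.
Only in 2f36's history (ahead): {23d4, 2f36, 6da0} — 3.
Only in ad34's history (behind): {} — 0.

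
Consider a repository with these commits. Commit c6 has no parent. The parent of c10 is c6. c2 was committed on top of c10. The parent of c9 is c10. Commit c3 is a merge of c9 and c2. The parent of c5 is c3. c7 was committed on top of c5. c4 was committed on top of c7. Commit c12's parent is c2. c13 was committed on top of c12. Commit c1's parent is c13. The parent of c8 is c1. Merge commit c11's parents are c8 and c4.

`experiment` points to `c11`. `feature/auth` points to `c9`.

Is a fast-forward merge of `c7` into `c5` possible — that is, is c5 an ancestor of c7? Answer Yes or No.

Yes

A fast-forward from c5 to c7 is possible iff c5 is an ancestor of c7.
Ancestors of c7: {c10, c2, c3, c5, c6, c7, c9}.
c5 is among them, so fast-forward is possible.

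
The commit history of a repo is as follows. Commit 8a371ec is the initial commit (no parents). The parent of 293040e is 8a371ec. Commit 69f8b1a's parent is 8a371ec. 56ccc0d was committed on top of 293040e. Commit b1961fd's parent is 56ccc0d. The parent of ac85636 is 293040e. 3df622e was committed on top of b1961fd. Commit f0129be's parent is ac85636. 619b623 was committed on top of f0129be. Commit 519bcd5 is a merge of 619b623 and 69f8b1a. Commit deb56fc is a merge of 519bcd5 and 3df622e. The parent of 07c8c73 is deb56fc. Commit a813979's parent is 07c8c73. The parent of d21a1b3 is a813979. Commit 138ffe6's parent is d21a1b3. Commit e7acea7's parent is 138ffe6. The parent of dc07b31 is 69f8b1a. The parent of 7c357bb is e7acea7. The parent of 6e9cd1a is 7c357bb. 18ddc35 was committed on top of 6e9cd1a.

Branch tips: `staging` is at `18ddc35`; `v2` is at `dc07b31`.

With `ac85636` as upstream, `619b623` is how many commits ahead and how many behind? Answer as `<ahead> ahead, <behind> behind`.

Reachable from 619b623: {293040e, 619b623, 8a371ec, ac85636, f0129be}.
Reachable from ac85636: {293040e, 8a371ec, ac85636}.
Only in 619b623's history (ahead): {619b623, f0129be} — 2.
Only in ac85636's history (behind): {} — 0.

2 ahead, 0 behind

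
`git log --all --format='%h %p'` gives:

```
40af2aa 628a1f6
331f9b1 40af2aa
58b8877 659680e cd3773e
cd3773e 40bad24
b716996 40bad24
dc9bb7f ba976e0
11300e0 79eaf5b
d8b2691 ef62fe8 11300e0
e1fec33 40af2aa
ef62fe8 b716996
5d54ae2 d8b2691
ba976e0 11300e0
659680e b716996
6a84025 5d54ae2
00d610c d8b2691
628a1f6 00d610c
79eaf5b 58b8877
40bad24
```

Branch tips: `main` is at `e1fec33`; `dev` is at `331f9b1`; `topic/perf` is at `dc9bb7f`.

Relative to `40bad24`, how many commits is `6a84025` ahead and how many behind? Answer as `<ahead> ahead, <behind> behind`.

10 ahead, 0 behind

Reachable from 6a84025: {11300e0, 40bad24, 58b8877, 5d54ae2, 659680e, 6a84025, 79eaf5b, b716996, cd3773e, d8b2691, ef62fe8}.
Reachable from 40bad24: {40bad24}.
Only in 6a84025's history (ahead): {11300e0, 58b8877, 5d54ae2, 659680e, 6a84025, 79eaf5b, b716996, cd3773e, d8b2691, ef62fe8} — 10.
Only in 40bad24's history (behind): {} — 0.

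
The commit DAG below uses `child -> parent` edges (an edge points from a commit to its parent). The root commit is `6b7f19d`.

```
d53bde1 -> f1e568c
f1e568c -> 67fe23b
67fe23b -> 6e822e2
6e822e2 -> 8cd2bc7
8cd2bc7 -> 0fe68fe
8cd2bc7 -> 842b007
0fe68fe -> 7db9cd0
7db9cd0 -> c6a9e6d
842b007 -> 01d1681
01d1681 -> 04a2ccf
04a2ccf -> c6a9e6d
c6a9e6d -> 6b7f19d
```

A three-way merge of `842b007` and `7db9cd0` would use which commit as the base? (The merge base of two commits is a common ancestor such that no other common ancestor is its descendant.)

Ancestors of 842b007: {01d1681, 04a2ccf, 6b7f19d, 842b007, c6a9e6d}.
Ancestors of 7db9cd0: {6b7f19d, 7db9cd0, c6a9e6d}.
Common ancestors: {6b7f19d, c6a9e6d}.
Among these, c6a9e6d is not an ancestor of any other common ancestor — it is the merge base.

c6a9e6d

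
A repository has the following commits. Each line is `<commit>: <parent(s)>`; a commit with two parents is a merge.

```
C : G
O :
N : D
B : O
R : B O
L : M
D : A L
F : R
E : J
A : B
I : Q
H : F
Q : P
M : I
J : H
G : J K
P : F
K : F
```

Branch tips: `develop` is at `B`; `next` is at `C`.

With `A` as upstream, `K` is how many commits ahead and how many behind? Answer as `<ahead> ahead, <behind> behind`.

3 ahead, 1 behind

Reachable from K: {B, F, K, O, R}.
Reachable from A: {A, B, O}.
Only in K's history (ahead): {F, K, R} — 3.
Only in A's history (behind): {A} — 1.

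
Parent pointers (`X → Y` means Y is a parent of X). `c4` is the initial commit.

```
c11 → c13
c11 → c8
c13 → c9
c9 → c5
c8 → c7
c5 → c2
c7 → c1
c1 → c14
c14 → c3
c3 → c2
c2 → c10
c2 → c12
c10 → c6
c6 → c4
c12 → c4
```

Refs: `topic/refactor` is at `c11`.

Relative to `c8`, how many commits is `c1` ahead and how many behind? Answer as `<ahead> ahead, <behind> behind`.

0 ahead, 2 behind

Reachable from c1: {c1, c10, c12, c14, c2, c3, c4, c6}.
Reachable from c8: {c1, c10, c12, c14, c2, c3, c4, c6, c7, c8}.
Only in c1's history (ahead): {} — 0.
Only in c8's history (behind): {c7, c8} — 2.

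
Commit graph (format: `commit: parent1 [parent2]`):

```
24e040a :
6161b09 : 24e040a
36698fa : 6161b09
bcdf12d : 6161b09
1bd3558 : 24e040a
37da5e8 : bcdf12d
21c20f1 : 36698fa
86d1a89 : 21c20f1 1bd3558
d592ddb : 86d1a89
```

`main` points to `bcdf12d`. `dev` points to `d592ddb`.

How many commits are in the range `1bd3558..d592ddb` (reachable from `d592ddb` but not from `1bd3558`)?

5

Reachable from d592ddb: {1bd3558, 21c20f1, 24e040a, 36698fa, 6161b09, 86d1a89, d592ddb}.
Reachable from 1bd3558: {1bd3558, 24e040a}.
In d592ddb's history but not 1bd3558's: {21c20f1, 36698fa, 6161b09, 86d1a89, d592ddb} — 5 commits.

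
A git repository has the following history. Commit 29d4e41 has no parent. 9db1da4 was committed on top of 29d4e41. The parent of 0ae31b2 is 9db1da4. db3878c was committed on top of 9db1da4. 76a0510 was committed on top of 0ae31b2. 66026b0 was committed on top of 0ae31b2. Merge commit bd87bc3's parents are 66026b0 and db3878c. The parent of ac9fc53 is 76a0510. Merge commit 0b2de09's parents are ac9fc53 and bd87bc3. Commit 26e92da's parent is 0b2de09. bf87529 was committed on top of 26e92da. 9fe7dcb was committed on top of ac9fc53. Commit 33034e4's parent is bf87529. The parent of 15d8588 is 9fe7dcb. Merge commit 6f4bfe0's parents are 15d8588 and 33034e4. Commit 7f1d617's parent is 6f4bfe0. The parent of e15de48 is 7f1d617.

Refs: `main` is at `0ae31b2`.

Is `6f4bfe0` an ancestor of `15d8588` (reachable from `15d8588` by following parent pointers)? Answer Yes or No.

No

Ancestors of 15d8588: {0ae31b2, 15d8588, 29d4e41, 76a0510, 9db1da4, 9fe7dcb, ac9fc53}.
6f4bfe0 is not in that set, so it is not an ancestor of 15d8588.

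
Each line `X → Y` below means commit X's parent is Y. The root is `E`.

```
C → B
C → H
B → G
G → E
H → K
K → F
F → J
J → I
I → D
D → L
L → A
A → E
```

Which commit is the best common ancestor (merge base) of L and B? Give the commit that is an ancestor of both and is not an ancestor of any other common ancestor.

E

Ancestors of L: {A, E, L}.
Ancestors of B: {B, E, G}.
Common ancestors: {E}.
The only common ancestor is E, so it is the merge base.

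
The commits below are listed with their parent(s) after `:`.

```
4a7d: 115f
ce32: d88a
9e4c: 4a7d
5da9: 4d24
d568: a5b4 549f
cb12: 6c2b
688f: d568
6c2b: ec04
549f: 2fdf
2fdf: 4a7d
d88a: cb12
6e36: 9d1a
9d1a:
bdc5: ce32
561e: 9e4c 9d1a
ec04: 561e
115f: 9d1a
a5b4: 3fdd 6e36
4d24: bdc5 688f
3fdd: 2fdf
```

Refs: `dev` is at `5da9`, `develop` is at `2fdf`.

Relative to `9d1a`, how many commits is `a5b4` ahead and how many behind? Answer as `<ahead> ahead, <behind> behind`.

Reachable from a5b4: {115f, 2fdf, 3fdd, 4a7d, 6e36, 9d1a, a5b4}.
Reachable from 9d1a: {9d1a}.
Only in a5b4's history (ahead): {115f, 2fdf, 3fdd, 4a7d, 6e36, a5b4} — 6.
Only in 9d1a's history (behind): {} — 0.

6 ahead, 0 behind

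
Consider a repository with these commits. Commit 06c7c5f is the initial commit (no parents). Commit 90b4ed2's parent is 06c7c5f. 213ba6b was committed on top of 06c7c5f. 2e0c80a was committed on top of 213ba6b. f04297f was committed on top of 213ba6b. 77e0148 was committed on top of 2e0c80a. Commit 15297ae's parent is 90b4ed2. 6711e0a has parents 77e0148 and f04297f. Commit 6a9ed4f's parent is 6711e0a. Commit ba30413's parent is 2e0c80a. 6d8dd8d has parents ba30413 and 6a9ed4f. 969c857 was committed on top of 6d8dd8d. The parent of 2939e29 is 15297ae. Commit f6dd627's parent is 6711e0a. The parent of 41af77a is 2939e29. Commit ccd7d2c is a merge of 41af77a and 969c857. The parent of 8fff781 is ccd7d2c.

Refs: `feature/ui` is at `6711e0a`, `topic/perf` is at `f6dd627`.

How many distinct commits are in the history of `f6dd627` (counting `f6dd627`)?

Walking parent pointers from f6dd627: reachable set = {06c7c5f, 213ba6b, 2e0c80a, 6711e0a, 77e0148, f04297f, f6dd627}.
That is 7 commits.

7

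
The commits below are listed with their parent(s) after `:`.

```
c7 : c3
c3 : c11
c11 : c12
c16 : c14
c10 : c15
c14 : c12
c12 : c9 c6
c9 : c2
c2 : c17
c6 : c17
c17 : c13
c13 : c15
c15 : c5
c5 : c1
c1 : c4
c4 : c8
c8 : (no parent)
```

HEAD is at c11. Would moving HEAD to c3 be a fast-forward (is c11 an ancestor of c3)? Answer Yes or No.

A fast-forward from c11 to c3 is possible iff c11 is an ancestor of c3.
Ancestors of c3: {c1, c11, c12, c13, c15, c17, c2, c3, c4, c5, c6, c8, c9}.
c11 is among them, so fast-forward is possible.

Yes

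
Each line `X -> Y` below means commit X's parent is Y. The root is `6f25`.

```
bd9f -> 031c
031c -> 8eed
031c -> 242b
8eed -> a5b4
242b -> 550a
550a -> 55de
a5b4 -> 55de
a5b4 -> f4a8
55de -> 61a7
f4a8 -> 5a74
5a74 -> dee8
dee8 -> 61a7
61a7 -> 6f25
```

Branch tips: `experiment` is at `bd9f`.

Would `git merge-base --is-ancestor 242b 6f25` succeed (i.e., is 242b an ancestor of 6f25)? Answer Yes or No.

Ancestors of 6f25: {6f25}.
242b is not in that set, so it is not an ancestor of 6f25.

No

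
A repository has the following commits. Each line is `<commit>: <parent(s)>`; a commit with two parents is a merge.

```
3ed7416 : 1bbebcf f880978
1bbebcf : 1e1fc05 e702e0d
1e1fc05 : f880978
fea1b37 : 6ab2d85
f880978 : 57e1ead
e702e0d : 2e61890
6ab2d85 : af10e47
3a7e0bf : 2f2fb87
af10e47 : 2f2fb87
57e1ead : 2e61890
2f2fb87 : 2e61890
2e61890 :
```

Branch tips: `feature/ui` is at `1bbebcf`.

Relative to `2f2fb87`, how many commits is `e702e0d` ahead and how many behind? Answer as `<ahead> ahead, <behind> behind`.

Reachable from e702e0d: {2e61890, e702e0d}.
Reachable from 2f2fb87: {2e61890, 2f2fb87}.
Only in e702e0d's history (ahead): {e702e0d} — 1.
Only in 2f2fb87's history (behind): {2f2fb87} — 1.

1 ahead, 1 behind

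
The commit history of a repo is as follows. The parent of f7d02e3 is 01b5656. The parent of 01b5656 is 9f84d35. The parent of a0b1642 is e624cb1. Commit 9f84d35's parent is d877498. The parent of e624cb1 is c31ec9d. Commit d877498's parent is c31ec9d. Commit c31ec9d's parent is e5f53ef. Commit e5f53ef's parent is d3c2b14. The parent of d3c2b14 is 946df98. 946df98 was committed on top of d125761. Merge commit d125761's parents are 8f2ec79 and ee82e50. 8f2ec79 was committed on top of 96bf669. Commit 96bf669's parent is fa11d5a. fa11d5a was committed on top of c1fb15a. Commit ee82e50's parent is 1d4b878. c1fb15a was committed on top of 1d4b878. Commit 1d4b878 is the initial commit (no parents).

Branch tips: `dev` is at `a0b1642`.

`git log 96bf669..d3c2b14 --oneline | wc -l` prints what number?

Reachable from d3c2b14: {1d4b878, 8f2ec79, 946df98, 96bf669, c1fb15a, d125761, d3c2b14, ee82e50, fa11d5a}.
Reachable from 96bf669: {1d4b878, 96bf669, c1fb15a, fa11d5a}.
In d3c2b14's history but not 96bf669's: {8f2ec79, 946df98, d125761, d3c2b14, ee82e50} — 5 commits.

5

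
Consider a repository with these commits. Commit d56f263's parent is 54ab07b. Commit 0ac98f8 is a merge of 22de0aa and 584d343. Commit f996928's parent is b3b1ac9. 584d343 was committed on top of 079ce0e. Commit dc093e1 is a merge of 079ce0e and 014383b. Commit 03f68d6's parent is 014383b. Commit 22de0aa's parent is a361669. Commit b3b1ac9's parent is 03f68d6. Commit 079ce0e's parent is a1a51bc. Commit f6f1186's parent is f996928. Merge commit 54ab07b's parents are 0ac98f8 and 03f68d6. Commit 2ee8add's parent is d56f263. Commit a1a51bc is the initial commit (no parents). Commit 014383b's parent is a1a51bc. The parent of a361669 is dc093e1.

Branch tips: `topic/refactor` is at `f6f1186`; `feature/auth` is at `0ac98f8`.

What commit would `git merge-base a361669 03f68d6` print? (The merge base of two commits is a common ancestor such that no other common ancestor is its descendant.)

014383b

Ancestors of a361669: {014383b, 079ce0e, a1a51bc, a361669, dc093e1}.
Ancestors of 03f68d6: {014383b, 03f68d6, a1a51bc}.
Common ancestors: {014383b, a1a51bc}.
Among these, 014383b is not an ancestor of any other common ancestor — it is the merge base.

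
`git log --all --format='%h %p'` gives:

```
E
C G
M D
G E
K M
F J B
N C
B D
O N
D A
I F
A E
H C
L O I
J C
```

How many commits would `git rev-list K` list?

5

Walking parent pointers from K: reachable set = {A, D, E, K, M}.
That is 5 commits.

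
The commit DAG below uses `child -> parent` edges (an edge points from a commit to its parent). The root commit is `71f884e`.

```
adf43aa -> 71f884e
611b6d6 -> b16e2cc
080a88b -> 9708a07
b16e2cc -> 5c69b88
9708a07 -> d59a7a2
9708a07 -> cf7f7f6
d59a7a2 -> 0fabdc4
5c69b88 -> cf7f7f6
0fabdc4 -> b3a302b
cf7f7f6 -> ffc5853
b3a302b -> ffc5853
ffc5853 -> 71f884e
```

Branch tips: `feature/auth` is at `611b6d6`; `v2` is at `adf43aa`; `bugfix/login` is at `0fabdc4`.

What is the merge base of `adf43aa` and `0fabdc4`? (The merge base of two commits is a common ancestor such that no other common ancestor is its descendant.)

Ancestors of adf43aa: {71f884e, adf43aa}.
Ancestors of 0fabdc4: {0fabdc4, 71f884e, b3a302b, ffc5853}.
Common ancestors: {71f884e}.
The only common ancestor is 71f884e, so it is the merge base.

71f884e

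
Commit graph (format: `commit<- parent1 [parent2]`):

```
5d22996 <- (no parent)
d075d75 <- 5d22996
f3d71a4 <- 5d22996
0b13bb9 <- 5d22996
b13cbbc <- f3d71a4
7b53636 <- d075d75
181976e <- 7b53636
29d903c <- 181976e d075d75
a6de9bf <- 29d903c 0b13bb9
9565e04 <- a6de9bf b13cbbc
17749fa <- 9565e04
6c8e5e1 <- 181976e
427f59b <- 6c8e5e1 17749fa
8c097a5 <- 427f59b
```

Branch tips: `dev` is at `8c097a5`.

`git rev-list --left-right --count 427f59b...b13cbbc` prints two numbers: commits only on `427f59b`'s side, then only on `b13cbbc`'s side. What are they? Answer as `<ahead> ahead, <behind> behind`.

10 ahead, 0 behind

Reachable from 427f59b: {0b13bb9, 17749fa, 181976e, 29d903c, 427f59b, 5d22996, 6c8e5e1, 7b53636, 9565e04, a6de9bf, b13cbbc, d075d75, f3d71a4}.
Reachable from b13cbbc: {5d22996, b13cbbc, f3d71a4}.
Only in 427f59b's history (ahead): {0b13bb9, 17749fa, 181976e, 29d903c, 427f59b, 6c8e5e1, 7b53636, 9565e04, a6de9bf, d075d75} — 10.
Only in b13cbbc's history (behind): {} — 0.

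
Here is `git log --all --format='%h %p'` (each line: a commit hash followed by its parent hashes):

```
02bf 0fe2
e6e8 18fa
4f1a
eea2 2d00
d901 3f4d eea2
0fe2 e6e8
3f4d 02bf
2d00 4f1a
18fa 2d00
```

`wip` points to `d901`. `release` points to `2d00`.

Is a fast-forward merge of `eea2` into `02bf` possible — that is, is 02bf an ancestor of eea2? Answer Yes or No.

A fast-forward from 02bf to eea2 is possible iff 02bf is an ancestor of eea2.
Ancestors of eea2: {2d00, 4f1a, eea2}.
02bf is not among them, so fast-forward is not possible.

No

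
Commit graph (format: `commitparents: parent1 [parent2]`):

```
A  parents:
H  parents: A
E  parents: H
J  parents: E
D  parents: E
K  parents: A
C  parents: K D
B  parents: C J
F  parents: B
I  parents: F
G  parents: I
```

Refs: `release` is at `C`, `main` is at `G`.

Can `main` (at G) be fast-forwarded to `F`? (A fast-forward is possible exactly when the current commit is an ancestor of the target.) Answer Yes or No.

No

A fast-forward from G to F is possible iff G is an ancestor of F.
Ancestors of F: {A, B, C, D, E, F, H, J, K}.
G is not among them, so fast-forward is not possible.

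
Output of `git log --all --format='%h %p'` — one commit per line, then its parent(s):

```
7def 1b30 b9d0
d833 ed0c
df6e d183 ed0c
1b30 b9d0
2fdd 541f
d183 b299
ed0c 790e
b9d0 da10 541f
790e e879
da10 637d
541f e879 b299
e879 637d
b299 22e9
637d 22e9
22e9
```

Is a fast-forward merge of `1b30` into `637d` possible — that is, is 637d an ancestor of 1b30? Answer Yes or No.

A fast-forward from 637d to 1b30 is possible iff 637d is an ancestor of 1b30.
Ancestors of 1b30: {1b30, 22e9, 541f, 637d, b299, b9d0, da10, e879}.
637d is among them, so fast-forward is possible.

Yes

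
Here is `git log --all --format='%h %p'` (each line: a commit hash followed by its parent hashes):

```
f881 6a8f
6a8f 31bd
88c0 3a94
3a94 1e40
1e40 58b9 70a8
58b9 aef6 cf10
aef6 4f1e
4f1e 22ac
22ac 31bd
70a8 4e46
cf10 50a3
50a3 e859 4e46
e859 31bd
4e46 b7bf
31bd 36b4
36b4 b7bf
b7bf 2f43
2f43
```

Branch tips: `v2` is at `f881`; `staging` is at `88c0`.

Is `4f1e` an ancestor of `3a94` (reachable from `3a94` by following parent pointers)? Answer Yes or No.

Ancestors of 3a94 (commits reachable by following parents): {1e40, 22ac, 2f43, 31bd, 36b4, 3a94, 4e46, 4f1e, 50a3, 58b9, 70a8, aef6, b7bf, cf10, e859}.
4f1e is in that set, so it is an ancestor of 3a94.

Yes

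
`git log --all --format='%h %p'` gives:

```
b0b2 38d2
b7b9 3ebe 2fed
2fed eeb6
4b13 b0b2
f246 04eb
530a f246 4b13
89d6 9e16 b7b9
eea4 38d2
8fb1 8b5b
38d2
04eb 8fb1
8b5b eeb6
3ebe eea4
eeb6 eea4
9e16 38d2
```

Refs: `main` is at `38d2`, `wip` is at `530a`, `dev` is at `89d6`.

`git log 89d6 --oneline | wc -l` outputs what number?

Walking parent pointers from 89d6: reachable set = {2fed, 38d2, 3ebe, 89d6, 9e16, b7b9, eea4, eeb6}.
That is 8 commits.

8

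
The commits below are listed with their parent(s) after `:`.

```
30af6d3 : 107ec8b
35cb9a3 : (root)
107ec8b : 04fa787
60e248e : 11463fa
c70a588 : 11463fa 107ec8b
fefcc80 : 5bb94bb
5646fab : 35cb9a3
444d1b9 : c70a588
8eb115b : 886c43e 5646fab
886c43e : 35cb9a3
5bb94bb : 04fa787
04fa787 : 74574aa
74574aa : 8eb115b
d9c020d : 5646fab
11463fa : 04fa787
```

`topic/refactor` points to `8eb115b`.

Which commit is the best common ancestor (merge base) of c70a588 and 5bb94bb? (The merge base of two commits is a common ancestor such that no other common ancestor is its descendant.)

Ancestors of c70a588: {04fa787, 107ec8b, 11463fa, 35cb9a3, 5646fab, 74574aa, 886c43e, 8eb115b, c70a588}.
Ancestors of 5bb94bb: {04fa787, 35cb9a3, 5646fab, 5bb94bb, 74574aa, 886c43e, 8eb115b}.
Common ancestors: {04fa787, 35cb9a3, 5646fab, 74574aa, 886c43e, 8eb115b}.
Among these, 04fa787 is not an ancestor of any other common ancestor — it is the merge base.

04fa787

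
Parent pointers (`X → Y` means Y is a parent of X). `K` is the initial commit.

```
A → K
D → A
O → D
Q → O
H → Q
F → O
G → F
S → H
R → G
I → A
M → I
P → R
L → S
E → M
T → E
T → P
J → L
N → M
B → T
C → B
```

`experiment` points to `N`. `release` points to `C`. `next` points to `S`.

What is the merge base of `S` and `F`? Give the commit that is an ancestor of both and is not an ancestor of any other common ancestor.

O

Ancestors of S: {A, D, H, K, O, Q, S}.
Ancestors of F: {A, D, F, K, O}.
Common ancestors: {A, D, K, O}.
Among these, O is not an ancestor of any other common ancestor — it is the merge base.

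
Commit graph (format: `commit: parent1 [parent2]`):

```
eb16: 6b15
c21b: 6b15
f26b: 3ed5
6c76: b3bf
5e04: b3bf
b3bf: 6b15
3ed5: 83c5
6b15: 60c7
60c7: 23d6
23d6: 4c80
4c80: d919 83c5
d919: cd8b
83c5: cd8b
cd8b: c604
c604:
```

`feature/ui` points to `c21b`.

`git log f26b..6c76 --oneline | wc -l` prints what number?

7

Reachable from 6c76: {23d6, 4c80, 60c7, 6b15, 6c76, 83c5, b3bf, c604, cd8b, d919}.
Reachable from f26b: {3ed5, 83c5, c604, cd8b, f26b}.
In 6c76's history but not f26b's: {23d6, 4c80, 60c7, 6b15, 6c76, b3bf, d919} — 7 commits.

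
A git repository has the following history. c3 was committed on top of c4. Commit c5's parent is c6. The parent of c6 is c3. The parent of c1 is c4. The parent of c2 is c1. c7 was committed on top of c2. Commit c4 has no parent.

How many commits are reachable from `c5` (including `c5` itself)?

4

Walking parent pointers from c5: reachable set = {c3, c4, c5, c6}.
That is 4 commits.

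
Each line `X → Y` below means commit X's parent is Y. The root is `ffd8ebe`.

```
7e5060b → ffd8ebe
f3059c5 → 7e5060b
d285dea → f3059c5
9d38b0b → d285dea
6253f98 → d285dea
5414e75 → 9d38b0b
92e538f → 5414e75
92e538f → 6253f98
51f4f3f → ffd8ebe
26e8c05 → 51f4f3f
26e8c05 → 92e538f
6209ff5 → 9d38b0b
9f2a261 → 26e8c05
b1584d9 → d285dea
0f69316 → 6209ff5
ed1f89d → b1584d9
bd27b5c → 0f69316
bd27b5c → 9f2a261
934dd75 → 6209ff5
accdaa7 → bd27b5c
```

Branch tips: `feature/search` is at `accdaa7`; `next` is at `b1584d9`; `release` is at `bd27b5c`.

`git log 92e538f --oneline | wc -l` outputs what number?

8

Walking parent pointers from 92e538f: reachable set = {5414e75, 6253f98, 7e5060b, 92e538f, 9d38b0b, d285dea, f3059c5, ffd8ebe}.
That is 8 commits.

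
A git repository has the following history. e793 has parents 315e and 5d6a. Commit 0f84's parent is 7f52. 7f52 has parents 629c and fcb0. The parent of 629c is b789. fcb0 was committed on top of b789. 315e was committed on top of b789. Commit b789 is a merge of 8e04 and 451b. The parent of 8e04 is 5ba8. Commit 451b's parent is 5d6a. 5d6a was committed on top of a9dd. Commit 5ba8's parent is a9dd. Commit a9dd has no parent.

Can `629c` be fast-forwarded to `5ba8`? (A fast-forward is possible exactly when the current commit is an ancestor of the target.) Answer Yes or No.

A fast-forward from 629c to 5ba8 is possible iff 629c is an ancestor of 5ba8.
Ancestors of 5ba8: {5ba8, a9dd}.
629c is not among them, so fast-forward is not possible.

No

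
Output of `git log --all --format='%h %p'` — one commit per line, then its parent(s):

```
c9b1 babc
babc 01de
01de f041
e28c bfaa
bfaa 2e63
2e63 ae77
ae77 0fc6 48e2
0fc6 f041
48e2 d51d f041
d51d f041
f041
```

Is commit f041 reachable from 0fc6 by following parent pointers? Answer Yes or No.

Yes

Ancestors of 0fc6 (commits reachable by following parents): {0fc6, f041}.
f041 is in that set, so it is an ancestor of 0fc6.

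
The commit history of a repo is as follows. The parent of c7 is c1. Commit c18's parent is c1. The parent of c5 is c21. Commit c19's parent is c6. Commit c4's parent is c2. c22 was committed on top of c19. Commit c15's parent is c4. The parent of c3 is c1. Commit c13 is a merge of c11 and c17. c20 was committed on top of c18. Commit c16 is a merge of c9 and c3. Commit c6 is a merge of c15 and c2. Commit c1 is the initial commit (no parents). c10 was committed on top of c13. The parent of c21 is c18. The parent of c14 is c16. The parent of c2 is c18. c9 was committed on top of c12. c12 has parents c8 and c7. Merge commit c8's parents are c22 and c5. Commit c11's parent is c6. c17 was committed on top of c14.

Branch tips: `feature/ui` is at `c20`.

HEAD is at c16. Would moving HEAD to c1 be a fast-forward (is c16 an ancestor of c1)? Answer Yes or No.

No

A fast-forward from c16 to c1 is possible iff c16 is an ancestor of c1.
Ancestors of c1: {c1}.
c16 is not among them, so fast-forward is not possible.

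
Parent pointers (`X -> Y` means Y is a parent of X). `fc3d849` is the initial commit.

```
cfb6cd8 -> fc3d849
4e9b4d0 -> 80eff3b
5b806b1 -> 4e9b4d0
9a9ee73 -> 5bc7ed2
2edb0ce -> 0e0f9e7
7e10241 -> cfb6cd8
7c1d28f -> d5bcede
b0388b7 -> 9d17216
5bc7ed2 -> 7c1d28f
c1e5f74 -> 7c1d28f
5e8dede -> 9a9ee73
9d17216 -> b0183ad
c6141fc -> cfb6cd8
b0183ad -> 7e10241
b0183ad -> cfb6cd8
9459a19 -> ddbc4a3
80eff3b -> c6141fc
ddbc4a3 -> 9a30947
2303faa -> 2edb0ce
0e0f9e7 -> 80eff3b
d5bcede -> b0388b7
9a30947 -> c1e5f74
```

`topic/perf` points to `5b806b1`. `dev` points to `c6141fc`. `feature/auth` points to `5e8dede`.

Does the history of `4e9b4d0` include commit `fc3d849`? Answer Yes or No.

Yes

Ancestors of 4e9b4d0 (commits reachable by following parents): {4e9b4d0, 80eff3b, c6141fc, cfb6cd8, fc3d849}.
fc3d849 is in that set, so it is an ancestor of 4e9b4d0.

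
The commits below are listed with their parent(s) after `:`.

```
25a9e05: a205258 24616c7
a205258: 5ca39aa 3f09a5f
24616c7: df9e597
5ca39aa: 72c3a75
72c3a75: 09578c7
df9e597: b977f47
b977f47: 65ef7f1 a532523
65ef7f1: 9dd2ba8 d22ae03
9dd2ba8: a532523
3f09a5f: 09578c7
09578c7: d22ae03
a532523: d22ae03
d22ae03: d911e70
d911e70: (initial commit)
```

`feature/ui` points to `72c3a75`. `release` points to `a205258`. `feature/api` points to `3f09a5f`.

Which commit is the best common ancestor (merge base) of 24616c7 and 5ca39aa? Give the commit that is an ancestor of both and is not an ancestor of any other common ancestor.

Ancestors of 24616c7: {24616c7, 65ef7f1, 9dd2ba8, a532523, b977f47, d22ae03, d911e70, df9e597}.
Ancestors of 5ca39aa: {09578c7, 5ca39aa, 72c3a75, d22ae03, d911e70}.
Common ancestors: {d22ae03, d911e70}.
Among these, d22ae03 is not an ancestor of any other common ancestor — it is the merge base.

d22ae03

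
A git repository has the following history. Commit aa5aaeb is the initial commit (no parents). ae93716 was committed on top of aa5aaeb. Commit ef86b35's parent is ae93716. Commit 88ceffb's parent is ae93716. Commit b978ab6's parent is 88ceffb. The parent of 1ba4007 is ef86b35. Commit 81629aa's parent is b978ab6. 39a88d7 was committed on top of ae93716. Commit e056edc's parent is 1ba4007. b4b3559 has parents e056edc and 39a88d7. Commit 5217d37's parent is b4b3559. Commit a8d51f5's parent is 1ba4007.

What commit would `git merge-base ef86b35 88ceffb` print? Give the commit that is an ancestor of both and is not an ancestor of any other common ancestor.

Ancestors of ef86b35: {aa5aaeb, ae93716, ef86b35}.
Ancestors of 88ceffb: {88ceffb, aa5aaeb, ae93716}.
Common ancestors: {aa5aaeb, ae93716}.
Among these, ae93716 is not an ancestor of any other common ancestor — it is the merge base.

ae93716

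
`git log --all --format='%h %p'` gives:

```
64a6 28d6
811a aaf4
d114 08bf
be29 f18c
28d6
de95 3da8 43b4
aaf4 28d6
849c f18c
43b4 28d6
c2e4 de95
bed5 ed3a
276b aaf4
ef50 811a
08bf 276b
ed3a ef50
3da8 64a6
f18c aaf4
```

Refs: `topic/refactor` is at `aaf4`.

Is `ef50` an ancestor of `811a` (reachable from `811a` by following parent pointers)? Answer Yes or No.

No

Ancestors of 811a: {28d6, 811a, aaf4}.
ef50 is not in that set, so it is not an ancestor of 811a.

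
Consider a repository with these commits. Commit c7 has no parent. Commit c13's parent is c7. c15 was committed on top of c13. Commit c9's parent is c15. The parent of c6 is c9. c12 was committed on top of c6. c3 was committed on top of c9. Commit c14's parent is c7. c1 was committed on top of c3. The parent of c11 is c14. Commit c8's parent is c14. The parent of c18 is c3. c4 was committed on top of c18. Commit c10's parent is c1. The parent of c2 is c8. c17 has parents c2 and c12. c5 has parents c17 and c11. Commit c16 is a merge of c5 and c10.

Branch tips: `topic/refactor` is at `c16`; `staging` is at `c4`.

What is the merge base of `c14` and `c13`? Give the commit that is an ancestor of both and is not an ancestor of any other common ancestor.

Ancestors of c14: {c14, c7}.
Ancestors of c13: {c13, c7}.
Common ancestors: {c7}.
The only common ancestor is c7, so it is the merge base.

c7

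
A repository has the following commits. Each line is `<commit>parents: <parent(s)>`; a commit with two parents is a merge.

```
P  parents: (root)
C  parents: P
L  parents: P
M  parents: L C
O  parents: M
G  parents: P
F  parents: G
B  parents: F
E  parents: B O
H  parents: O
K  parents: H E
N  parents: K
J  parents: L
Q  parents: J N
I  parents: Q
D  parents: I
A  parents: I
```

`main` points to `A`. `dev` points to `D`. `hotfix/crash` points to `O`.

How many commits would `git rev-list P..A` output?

Reachable from A: {A, B, C, E, F, G, H, I, J, K, L, M, N, O, P, Q}.
Reachable from P: {P}.
In A's history but not P's: {A, B, C, E, F, G, H, I, J, K, L, M, N, O, Q} — 15 commits.

15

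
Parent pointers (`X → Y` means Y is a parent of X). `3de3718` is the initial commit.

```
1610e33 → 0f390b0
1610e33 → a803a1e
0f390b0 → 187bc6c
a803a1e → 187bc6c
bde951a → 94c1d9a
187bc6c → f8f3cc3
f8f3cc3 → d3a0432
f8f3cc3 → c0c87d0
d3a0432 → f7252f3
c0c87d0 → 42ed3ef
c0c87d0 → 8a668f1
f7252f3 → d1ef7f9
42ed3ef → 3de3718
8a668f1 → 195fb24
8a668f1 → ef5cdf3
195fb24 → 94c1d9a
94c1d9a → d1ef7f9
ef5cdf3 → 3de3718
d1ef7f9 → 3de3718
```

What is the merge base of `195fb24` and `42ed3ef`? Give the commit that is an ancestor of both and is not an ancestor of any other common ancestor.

3de3718

Ancestors of 195fb24: {195fb24, 3de3718, 94c1d9a, d1ef7f9}.
Ancestors of 42ed3ef: {3de3718, 42ed3ef}.
Common ancestors: {3de3718}.
The only common ancestor is 3de3718, so it is the merge base.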